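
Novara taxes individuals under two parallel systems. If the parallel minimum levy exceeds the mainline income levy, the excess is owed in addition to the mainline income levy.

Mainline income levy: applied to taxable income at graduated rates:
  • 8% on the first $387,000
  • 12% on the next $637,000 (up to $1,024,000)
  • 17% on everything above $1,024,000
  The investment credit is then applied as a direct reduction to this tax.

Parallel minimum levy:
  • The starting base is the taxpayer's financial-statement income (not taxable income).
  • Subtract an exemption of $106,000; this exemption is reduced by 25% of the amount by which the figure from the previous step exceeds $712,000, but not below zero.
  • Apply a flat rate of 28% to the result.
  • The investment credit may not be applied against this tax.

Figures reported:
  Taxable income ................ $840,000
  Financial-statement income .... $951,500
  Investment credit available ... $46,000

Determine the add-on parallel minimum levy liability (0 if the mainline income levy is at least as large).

$214,185

Mainline income levy:
  $387,000 × 8% = $30,960
  $453,000 × 12% = $54,360
  → $85,320
  Less investment credit $46,000 → $39,320

Parallel minimum levy:
  Base (financial-statement income): $951,500
  Exemption: $106,000 − 25% × ($951,500 − $712,000) = $106,000 − $59,875 = $46,125
  Base: $951,500 − $46,125 = $905,375
  $905,375 × 28% = $253,505

Excess of parallel minimum levy over mainline income levy: $253,505 − $39,320 = $214,185.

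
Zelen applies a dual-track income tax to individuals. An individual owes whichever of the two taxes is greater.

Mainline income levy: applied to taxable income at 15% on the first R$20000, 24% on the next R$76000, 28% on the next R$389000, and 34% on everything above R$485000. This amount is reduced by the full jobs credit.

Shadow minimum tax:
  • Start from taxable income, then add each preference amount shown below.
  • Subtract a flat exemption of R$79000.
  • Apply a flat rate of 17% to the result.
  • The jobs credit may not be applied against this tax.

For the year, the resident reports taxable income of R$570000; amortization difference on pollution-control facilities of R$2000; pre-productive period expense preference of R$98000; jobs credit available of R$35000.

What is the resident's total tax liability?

Mainline income levy:
  R$20000 × 15% = R$3000
  R$76000 × 24% = R$18240
  R$389000 × 28% = R$108920
  R$85000 × 34% = R$28900
  → R$159060
  Less jobs credit R$35000 → R$124060

Shadow minimum tax:
  Adjusted income: R$570000 + R$2000 + R$98000 = R$670000
  Less exemption R$79000 → base R$591000
  R$591000 × 17% = R$100470

R$124060 > R$100470, so the mainline income levy governs.

R$124060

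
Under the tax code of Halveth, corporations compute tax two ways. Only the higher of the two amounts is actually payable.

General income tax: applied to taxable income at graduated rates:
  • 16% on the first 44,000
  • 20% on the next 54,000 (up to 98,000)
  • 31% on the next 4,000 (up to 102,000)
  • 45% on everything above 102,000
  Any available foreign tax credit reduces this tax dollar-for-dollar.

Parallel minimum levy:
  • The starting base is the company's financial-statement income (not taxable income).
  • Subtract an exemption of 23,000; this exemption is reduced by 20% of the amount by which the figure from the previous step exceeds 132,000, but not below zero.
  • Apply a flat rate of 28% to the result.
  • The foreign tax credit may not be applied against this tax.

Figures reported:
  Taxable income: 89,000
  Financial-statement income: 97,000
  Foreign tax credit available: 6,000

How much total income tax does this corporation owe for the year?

20,720

Parallel minimum levy:
  Base (financial-statement income): 97,000
  Exemption: 97,000 ≤ 132,000, so full 23,000 applies
  Base: 97,000 − 23,000 = 74,000
  74,000 × 28% = 20,720

General income tax:
  44,000 × 16% = 7,040
  45,000 × 20% = 9,000
  → 16,040
  Less foreign tax credit 6,000 → 10,040

20,720 > 10,040, so the parallel minimum levy is the binding amount.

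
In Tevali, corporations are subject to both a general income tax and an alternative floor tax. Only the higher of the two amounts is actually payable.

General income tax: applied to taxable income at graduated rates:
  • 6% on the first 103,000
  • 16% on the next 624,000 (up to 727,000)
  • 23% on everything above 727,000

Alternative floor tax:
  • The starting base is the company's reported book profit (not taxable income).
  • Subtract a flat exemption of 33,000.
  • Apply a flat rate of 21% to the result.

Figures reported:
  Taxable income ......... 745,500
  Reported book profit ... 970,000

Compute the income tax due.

196,770

General income tax:
  103,000 × 6% = 6,180
  624,000 × 16% = 99,840
  18,500 × 23% = 4,255
  → 110,275

Alternative floor tax:
  Base (reported book profit): 970,000
  Less exemption 33,000 → base 937,000
  937,000 × 21% = 196,770

196,770 > 110,275, so the alternative floor tax is the binding amount.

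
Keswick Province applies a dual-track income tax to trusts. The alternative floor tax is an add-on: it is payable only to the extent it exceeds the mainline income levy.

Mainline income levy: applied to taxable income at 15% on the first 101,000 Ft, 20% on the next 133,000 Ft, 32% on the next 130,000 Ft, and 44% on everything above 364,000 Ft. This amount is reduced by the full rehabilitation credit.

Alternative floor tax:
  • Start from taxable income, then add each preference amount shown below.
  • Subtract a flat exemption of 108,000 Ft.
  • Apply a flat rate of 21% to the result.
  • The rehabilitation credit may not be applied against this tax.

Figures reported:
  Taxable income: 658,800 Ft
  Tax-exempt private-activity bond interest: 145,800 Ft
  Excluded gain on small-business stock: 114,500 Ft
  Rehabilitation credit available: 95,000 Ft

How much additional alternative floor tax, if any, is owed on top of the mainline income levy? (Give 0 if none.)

52,269 Ft

Mainline income levy:
  101,000 Ft × 15% = 15,150 Ft
  133,000 Ft × 20% = 26,600 Ft
  130,000 Ft × 32% = 41,600 Ft
  294,800 Ft × 44% = 129,712 Ft
  → 213,062 Ft
  Less rehabilitation credit 95,000 Ft → 118,062 Ft

Alternative floor tax:
  Adjusted income: 658,800 Ft + 145,800 Ft + 114,500 Ft = 919,100 Ft
  Less exemption 108,000 Ft → base 811,100 Ft
  811,100 Ft × 21% = 170,331 Ft

Excess of alternative floor tax over mainline income levy: 170,331 Ft − 118,062 Ft = 52,269 Ft.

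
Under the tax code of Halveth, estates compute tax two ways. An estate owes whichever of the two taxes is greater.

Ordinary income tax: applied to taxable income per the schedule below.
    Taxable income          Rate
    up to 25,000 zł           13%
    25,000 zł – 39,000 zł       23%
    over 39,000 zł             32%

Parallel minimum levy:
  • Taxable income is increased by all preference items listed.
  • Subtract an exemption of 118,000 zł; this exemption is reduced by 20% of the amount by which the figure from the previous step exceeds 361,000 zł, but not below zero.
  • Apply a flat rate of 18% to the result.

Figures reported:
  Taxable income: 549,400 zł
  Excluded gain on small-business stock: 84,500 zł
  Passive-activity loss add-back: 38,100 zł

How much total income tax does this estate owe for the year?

169,798 zł

Parallel minimum levy:
  Adjusted income: 549,400 zł + 84,500 zł + 38,100 zł = 672,000 zł
  Exemption: 118,000 zł − 20% × (672,000 zł − 361,000 zł) = 118,000 zł − 62,200 zł = 55,800 zł
  Base: 672,000 zł − 55,800 zł = 616,200 zł
  616,200 zł × 18% = 110,916 zł

Ordinary income tax:
  25,000 zł × 13% = 3,250 zł
  14,000 zł × 23% = 3,220 zł
  510,400 zł × 32% = 163,328 zł
  → 169,798 zł

169,798 zł > 110,916 zł, so the ordinary income tax governs.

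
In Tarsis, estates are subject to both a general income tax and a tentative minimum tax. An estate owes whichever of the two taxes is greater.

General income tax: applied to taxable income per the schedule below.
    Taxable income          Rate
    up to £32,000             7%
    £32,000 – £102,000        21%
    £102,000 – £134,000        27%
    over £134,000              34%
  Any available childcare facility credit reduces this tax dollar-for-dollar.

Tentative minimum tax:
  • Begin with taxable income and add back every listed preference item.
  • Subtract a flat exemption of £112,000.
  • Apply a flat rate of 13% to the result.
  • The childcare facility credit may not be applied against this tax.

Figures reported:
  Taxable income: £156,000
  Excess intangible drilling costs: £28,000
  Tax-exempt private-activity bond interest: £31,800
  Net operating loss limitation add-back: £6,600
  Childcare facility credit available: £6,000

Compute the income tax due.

Tentative minimum tax:
  Adjusted income: £156,000 + £28,000 + £31,800 + £6,600 = £222,400
  Less exemption £112,000 → base £110,400
  £110,400 × 13% = £14,352

General income tax:
  £32,000 × 7% = £2,240
  £70,000 × 21% = £14,700
  £32,000 × 27% = £8,640
  £22,000 × 34% = £7,480
  → £33,060
  Less childcare facility credit £6,000 → £27,060

£27,060 > £14,352, so the general income tax governs.

£27,060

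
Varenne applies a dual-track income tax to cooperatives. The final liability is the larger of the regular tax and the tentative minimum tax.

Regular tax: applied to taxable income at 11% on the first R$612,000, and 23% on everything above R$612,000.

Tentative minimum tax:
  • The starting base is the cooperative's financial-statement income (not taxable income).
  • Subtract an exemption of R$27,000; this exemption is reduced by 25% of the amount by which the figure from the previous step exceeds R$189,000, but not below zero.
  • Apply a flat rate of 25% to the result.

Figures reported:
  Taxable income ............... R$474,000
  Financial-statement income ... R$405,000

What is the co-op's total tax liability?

Regular tax:
  R$474,000 × 11% = R$52,140

Tentative minimum tax:
  Base (financial-statement income): R$405,000
  Exemption: 25% × (R$405,000 − R$189,000) = R$54,000 ≥ R$27,000, so the exemption is fully phased out
  Base: R$405,000 − R$0 = R$405,000
  R$405,000 × 25% = R$101,250

R$101,250 > R$52,140, so the tentative minimum tax is the binding amount.

R$101,250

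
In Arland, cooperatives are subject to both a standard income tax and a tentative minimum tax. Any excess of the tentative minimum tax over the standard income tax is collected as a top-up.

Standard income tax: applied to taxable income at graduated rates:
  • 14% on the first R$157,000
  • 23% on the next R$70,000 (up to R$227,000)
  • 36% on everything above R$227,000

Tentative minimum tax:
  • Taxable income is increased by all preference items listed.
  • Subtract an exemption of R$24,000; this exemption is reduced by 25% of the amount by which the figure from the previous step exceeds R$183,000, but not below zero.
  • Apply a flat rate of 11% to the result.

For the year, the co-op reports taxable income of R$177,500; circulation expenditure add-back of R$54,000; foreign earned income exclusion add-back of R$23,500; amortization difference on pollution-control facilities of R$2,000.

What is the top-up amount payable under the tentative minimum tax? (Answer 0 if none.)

Standard income tax:
  R$157,000 × 14% = R$21,980
  R$20,500 × 23% = R$4,715
  → R$26,695

Tentative minimum tax:
  Adjusted income: R$177,500 + R$54,000 + R$23,500 + R$2,000 = R$257,000
  Exemption: R$24,000 − 25% × (R$257,000 − R$183,000) = R$24,000 − R$18,500 = R$5,500
  Base: R$257,000 − R$5,500 = R$251,500
  R$251,500 × 11% = R$27,665

Excess of tentative minimum tax over standard income tax: R$27,665 − R$26,695 = R$970.

R$970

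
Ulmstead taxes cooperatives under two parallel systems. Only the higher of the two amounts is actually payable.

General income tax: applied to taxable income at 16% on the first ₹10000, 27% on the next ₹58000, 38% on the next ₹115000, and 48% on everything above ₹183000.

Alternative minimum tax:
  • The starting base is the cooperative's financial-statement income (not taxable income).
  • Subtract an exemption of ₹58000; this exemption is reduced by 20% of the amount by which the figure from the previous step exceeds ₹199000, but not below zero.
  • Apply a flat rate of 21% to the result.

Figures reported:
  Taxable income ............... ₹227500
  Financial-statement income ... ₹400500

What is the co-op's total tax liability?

General income tax:
  ₹10000 × 16% = ₹1600
  ₹58000 × 27% = ₹15660
  ₹115000 × 38% = ₹43700
  ₹44500 × 48% = ₹21360
  → ₹82320

Alternative minimum tax:
  Base (financial-statement income): ₹400500
  Exemption: ₹58000 − 20% × (₹400500 − ₹199000) = ₹58000 − ₹40300 = ₹17700
  Base: ₹400500 − ₹17700 = ₹382800
  ₹382800 × 21% = ₹80388

₹82320 > ₹80388, so the general income tax governs.

₹82320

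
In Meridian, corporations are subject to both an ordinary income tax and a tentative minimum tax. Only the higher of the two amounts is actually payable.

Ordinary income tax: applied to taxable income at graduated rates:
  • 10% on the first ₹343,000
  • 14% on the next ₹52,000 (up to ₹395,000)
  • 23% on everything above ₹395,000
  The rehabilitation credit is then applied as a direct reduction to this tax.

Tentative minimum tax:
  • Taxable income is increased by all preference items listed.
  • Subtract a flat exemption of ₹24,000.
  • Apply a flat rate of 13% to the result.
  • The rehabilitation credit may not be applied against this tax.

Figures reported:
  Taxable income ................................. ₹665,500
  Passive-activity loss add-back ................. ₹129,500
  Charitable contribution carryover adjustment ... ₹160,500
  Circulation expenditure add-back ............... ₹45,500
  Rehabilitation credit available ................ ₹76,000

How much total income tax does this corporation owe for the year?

₹127,010

Ordinary income tax:
  ₹343,000 × 10% = ₹34,300
  ₹52,000 × 14% = ₹7,280
  ₹270,500 × 23% = ₹62,215
  → ₹103,795
  Less rehabilitation credit ₹76,000 → ₹27,795

Tentative minimum tax:
  Adjusted income: ₹665,500 + ₹129,500 + ₹160,500 + ₹45,500 = ₹1,001,000
  Less exemption ₹24,000 → base ₹977,000
  ₹977,000 × 13% = ₹127,010

₹127,010 > ₹27,795, so the tentative minimum tax is the binding amount.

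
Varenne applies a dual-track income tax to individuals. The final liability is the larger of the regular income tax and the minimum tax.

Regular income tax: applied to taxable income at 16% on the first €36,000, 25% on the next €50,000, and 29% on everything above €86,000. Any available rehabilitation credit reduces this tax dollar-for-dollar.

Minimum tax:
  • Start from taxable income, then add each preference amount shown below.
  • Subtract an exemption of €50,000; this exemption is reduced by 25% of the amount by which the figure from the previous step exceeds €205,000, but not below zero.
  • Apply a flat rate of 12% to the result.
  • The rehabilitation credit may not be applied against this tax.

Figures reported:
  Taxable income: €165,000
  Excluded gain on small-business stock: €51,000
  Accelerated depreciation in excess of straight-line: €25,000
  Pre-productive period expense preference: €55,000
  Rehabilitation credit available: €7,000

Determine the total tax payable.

Minimum tax:
  Adjusted income: €165,000 + €51,000 + €25,000 + €55,000 = €296,000
  Exemption: €50,000 − 25% × (€296,000 − €205,000) = €50,000 − €22,750 = €27,250
  Base: €296,000 − €27,250 = €268,750
  €268,750 × 12% = €32,250

Regular income tax:
  €36,000 × 16% = €5,760
  €50,000 × 25% = €12,500
  €79,000 × 29% = €22,910
  → €41,170
  Less rehabilitation credit €7,000 → €34,170

€34,170 > €32,250, so the regular income tax governs.

€34,170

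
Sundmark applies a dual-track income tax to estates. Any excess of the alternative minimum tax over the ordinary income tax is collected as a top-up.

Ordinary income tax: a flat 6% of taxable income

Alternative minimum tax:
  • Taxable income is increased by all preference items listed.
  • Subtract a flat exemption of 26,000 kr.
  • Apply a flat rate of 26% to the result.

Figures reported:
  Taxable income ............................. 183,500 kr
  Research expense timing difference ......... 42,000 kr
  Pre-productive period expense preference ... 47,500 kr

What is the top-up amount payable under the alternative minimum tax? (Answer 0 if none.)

Ordinary income tax:
  183,500 kr × 6% = 11,010 kr

Alternative minimum tax:
  Adjusted income: 183,500 kr + 42,000 kr + 47,500 kr = 273,000 kr
  Less exemption 26,000 kr → base 247,000 kr
  247,000 kr × 26% = 64,220 kr

Excess of alternative minimum tax over ordinary income tax: 64,220 kr − 11,010 kr = 53,210 kr.

53,210 kr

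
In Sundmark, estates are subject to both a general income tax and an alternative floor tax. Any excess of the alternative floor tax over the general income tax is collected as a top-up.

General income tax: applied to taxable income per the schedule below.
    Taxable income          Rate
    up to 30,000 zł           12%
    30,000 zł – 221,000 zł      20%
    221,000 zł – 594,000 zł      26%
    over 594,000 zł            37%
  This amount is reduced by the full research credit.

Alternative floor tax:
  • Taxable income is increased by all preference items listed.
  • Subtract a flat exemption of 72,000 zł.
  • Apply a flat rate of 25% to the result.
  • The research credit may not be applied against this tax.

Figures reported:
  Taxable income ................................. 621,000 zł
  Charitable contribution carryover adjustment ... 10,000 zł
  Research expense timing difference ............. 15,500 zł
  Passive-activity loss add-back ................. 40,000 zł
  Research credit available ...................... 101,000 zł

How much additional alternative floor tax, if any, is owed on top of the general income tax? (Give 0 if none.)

Alternative floor tax:
  Adjusted income: 621,000 zł + 10,000 zł + 15,500 zł + 40,000 zł = 686,500 zł
  Less exemption 72,000 zł → base 614,500 zł
  614,500 zł × 25% = 153,625 zł

General income tax:
  30,000 zł × 12% = 3,600 zł
  191,000 zł × 20% = 38,200 zł
  373,000 zł × 26% = 96,980 zł
  27,000 zł × 37% = 9,990 zł
  → 148,770 zł
  Less research credit 101,000 zł → 47,770 zł

Excess of alternative floor tax over general income tax: 153,625 zł − 47,770 zł = 105,855 zł.

105,855 zł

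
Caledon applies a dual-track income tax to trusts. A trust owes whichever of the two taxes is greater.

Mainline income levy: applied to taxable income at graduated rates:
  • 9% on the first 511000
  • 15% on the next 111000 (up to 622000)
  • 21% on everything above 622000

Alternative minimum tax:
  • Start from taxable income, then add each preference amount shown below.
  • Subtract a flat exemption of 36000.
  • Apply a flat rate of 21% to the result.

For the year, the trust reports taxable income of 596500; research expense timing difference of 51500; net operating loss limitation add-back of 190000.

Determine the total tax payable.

168420

Alternative minimum tax:
  Adjusted income: 596500 + 51500 + 190000 = 838000
  Less exemption 36000 → base 802000
  802000 × 21% = 168420

Mainline income levy:
  511000 × 9% = 45990
  85500 × 15% = 12825
  → 58815

168420 > 58815, so the alternative minimum tax is the binding amount.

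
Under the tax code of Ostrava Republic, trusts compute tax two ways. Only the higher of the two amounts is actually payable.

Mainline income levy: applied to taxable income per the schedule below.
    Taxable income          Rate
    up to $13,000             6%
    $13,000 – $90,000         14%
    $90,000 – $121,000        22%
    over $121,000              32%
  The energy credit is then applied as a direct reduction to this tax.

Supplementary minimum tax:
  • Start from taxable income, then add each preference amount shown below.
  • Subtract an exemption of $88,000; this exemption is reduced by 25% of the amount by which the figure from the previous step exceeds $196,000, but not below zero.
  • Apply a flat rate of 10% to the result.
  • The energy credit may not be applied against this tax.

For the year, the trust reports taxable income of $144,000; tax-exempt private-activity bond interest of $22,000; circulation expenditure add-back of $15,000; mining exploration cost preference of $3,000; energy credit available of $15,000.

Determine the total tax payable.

Supplementary minimum tax:
  Adjusted income: $144,000 + $22,000 + $15,000 + $3,000 = $184,000
  Exemption: $184,000 ≤ $196,000, so full $88,000 applies
  Base: $184,000 − $88,000 = $96,000
  $96,000 × 10% = $9,600

Mainline income levy:
  $13,000 × 6% = $780
  $77,000 × 14% = $10,780
  $31,000 × 22% = $6,820
  $23,000 × 32% = $7,360
  → $25,740
  Less energy credit $15,000 → $10,740

$10,740 > $9,600, so the mainline income levy governs.

$10,740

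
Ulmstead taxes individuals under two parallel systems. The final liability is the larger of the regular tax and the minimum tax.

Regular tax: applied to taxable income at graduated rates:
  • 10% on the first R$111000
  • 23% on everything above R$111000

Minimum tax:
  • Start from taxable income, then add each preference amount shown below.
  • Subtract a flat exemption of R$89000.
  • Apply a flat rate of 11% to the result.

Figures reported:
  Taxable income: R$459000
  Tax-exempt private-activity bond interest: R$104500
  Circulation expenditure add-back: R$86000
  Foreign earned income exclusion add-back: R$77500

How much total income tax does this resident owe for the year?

Regular tax:
  R$111000 × 10% = R$11100
  R$348000 × 23% = R$80040
  → R$91140

Minimum tax:
  Adjusted income: R$459000 + R$104500 + R$86000 + R$77500 = R$727000
  Less exemption R$89000 → base R$638000
  R$638000 × 11% = R$70180

R$91140 > R$70180, so the regular tax governs.

R$91140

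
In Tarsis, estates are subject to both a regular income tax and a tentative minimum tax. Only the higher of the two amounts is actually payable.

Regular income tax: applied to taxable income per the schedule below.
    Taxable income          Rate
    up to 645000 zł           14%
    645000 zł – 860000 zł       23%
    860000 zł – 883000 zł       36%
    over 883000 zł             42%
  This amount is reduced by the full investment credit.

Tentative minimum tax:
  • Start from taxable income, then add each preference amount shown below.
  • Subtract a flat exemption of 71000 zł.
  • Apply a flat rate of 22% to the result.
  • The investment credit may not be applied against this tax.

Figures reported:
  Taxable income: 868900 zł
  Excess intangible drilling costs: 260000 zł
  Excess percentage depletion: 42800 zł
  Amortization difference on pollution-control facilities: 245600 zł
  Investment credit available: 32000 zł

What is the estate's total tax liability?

Tentative minimum tax:
  Adjusted income: 868900 zł + 260000 zł + 42800 zł + 245600 zł = 1417300 zł
  Less exemption 71000 zł → base 1346300 zł
  1346300 zł × 22% = 296186 zł

Regular income tax:
  645000 zł × 14% = 90300 zł
  215000 zł × 23% = 49450 zł
  8900 zł × 36% = 3204 zł
  → 142954 zł
  Less investment credit 32000 zł → 110954 zł

296186 zł > 110954 zł, so the tentative minimum tax is the binding amount.

296186 zł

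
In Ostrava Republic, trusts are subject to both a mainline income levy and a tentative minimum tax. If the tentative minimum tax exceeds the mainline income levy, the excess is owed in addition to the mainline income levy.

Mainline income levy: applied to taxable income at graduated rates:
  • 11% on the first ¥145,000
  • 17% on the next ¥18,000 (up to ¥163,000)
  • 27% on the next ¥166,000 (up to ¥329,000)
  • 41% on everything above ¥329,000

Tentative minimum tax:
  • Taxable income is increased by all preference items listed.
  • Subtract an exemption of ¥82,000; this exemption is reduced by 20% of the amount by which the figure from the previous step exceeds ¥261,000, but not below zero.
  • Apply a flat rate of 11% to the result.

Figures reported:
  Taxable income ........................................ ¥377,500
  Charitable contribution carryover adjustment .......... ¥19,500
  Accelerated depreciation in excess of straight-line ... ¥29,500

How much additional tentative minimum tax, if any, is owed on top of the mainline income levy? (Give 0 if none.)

Mainline income levy:
  ¥145,000 × 11% = ¥15,950
  ¥18,000 × 17% = ¥3,060
  ¥166,000 × 27% = ¥44,820
  ¥48,500 × 41% = ¥19,885
  → ¥83,715

Tentative minimum tax:
  Adjusted income: ¥377,500 + ¥19,500 + ¥29,500 = ¥426,500
  Exemption: ¥82,000 − 20% × (¥426,500 − ¥261,000) = ¥82,000 − ¥33,100 = ¥48,900
  Base: ¥426,500 − ¥48,900 = ¥377,600
  ¥377,600 × 11% = ¥41,536

¥41,536 ≤ ¥83,715, so no add-on is due.

¥0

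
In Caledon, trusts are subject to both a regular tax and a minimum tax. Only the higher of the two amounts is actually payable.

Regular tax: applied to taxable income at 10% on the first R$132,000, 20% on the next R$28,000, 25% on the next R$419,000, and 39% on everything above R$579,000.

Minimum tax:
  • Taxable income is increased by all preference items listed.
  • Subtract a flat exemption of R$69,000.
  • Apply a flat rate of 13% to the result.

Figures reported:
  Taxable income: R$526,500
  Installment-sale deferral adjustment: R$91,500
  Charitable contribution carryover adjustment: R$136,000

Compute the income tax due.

R$110,425

Minimum tax:
  Adjusted income: R$526,500 + R$91,500 + R$136,000 = R$754,000
  Less exemption R$69,000 → base R$685,000
  R$685,000 × 13% = R$89,050

Regular tax:
  R$132,000 × 10% = R$13,200
  R$28,000 × 20% = R$5,600
  R$366,500 × 25% = R$91,625
  → R$110,425

R$110,425 > R$89,050, so the regular tax governs.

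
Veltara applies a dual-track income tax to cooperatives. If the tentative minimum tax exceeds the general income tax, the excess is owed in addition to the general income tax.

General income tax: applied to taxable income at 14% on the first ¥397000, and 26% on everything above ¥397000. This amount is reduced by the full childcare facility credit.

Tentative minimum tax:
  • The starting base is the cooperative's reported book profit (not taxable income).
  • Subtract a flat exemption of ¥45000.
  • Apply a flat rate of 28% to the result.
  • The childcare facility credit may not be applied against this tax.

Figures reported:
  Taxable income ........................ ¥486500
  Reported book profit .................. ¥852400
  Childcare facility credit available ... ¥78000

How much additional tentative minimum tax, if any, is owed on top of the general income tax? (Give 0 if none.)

General income tax:
  ¥397000 × 14% = ¥55580
  ¥89500 × 26% = ¥23270
  → ¥78850
  Less childcare facility credit ¥78000 → ¥850

Tentative minimum tax:
  Base (reported book profit): ¥852400
  Less exemption ¥45000 → base ¥807400
  ¥807400 × 28% = ¥226072

Excess of tentative minimum tax over general income tax: ¥226072 − ¥850 = ¥225222.

¥225222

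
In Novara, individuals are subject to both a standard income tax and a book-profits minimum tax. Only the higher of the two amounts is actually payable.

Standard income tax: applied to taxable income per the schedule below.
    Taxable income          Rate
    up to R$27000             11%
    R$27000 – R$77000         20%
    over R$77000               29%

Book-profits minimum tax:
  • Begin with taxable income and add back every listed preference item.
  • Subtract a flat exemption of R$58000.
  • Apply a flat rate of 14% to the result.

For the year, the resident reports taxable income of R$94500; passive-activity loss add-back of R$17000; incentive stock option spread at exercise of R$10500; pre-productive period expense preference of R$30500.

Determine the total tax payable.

R$18045

Standard income tax:
  R$27000 × 11% = R$2970
  R$50000 × 20% = R$10000
  R$17500 × 29% = R$5075
  → R$18045

Book-profits minimum tax:
  Adjusted income: R$94500 + R$17000 + R$10500 + R$30500 = R$152500
  Less exemption R$58000 → base R$94500
  R$94500 × 14% = R$13230

R$18045 > R$13230, so the standard income tax governs.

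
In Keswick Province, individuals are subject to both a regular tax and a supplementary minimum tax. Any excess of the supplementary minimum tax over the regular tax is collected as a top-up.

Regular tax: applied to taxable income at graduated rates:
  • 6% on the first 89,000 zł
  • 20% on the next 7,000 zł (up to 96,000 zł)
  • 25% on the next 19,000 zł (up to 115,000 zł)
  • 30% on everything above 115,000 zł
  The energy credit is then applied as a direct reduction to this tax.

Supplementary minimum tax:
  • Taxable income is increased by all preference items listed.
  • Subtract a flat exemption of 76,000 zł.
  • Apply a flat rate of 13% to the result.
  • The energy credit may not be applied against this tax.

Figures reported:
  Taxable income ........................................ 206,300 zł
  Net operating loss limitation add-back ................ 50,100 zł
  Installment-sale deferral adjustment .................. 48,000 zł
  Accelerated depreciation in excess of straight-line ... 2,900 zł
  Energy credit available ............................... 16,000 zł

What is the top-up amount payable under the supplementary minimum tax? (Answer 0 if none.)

Regular tax:
  89,000 zł × 6% = 5,340 zł
  7,000 zł × 20% = 1,400 zł
  19,000 zł × 25% = 4,750 zł
  91,300 zł × 30% = 27,390 zł
  → 38,880 zł
  Less energy credit 16,000 zł → 22,880 zł

Supplementary minimum tax:
  Adjusted income: 206,300 zł + 50,100 zł + 48,000 zł + 2,900 zł = 307,300 zł
  Less exemption 76,000 zł → base 231,300 zł
  231,300 zł × 13% = 30,069 zł

Excess of supplementary minimum tax over regular tax: 30,069 zł − 22,880 zł = 7,189 zł.

7,189 zł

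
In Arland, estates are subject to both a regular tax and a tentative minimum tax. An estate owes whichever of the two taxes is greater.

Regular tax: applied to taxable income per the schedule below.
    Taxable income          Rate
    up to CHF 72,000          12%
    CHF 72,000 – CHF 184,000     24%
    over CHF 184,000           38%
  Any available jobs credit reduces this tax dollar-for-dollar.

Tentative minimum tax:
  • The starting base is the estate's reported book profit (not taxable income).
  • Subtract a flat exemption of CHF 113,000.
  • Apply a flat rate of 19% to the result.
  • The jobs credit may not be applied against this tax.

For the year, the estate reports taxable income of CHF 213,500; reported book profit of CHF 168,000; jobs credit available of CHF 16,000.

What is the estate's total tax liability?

CHF 30,730

Regular tax:
  CHF 72,000 × 12% = CHF 8,640
  CHF 112,000 × 24% = CHF 26,880
  CHF 29,500 × 38% = CHF 11,210
  → CHF 46,730
  Less jobs credit CHF 16,000 → CHF 30,730

Tentative minimum tax:
  Base (reported book profit): CHF 168,000
  Less exemption CHF 113,000 → base CHF 55,000
  CHF 55,000 × 19% = CHF 10,450

CHF 30,730 > CHF 10,450, so the regular tax governs.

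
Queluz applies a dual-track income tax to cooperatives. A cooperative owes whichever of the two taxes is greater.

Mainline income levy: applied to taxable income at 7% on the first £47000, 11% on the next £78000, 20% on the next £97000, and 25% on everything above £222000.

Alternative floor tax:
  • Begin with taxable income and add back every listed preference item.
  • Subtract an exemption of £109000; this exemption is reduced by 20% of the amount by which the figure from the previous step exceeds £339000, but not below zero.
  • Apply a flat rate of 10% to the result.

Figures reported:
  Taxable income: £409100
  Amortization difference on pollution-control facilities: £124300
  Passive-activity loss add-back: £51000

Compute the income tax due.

Alternative floor tax:
  Adjusted income: £409100 + £124300 + £51000 = £584400
  Exemption: £109000 − 20% × (£584400 − £339000) = £109000 − £49080 = £59920
  Base: £584400 − £59920 = £524480
  £524480 × 10% = £52448

Mainline income levy:
  £47000 × 7% = £3290
  £78000 × 11% = £8580
  £97000 × 20% = £19400
  £187100 × 25% = £46775
  → £78045

£78045 > £52448, so the mainline income levy governs.

£78045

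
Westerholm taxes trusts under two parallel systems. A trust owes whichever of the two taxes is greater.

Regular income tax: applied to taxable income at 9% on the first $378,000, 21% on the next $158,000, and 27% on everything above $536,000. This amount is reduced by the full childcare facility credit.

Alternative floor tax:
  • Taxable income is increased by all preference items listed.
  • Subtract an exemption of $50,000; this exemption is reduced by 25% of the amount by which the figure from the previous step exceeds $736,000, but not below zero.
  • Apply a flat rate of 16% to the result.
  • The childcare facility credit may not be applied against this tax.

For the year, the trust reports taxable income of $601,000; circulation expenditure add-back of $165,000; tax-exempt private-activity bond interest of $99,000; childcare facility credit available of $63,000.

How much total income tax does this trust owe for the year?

$135,560

Alternative floor tax:
  Adjusted income: $601,000 + $165,000 + $99,000 = $865,000
  Exemption: $50,000 − 25% × ($865,000 − $736,000) = $50,000 − $32,250 = $17,750
  Base: $865,000 − $17,750 = $847,250
  $847,250 × 16% = $135,560

Regular income tax:
  $378,000 × 9% = $34,020
  $158,000 × 21% = $33,180
  $65,000 × 27% = $17,550
  → $84,750
  Less childcare facility credit $63,000 → $21,750

$135,560 > $21,750, so the alternative floor tax is the binding amount.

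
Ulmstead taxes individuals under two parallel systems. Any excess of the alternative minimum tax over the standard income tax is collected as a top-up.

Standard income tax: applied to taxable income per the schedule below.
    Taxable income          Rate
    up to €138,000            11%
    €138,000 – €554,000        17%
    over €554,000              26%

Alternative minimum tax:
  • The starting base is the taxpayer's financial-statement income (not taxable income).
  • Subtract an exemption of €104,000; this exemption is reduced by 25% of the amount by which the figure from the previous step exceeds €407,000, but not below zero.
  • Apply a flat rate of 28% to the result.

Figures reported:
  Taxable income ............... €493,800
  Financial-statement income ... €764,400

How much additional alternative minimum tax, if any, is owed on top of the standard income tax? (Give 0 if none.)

Alternative minimum tax:
  Base (financial-statement income): €764,400
  Exemption: €104,000 − 25% × (€764,400 − €407,000) = €104,000 − €89,350 = €14,650
  Base: €764,400 − €14,650 = €749,750
  €749,750 × 28% = €209,930

Standard income tax:
  €138,000 × 11% = €15,180
  €355,800 × 17% = €60,486
  → €75,666

Excess of alternative minimum tax over standard income tax: €209,930 − €75,666 = €134,264.

€134,264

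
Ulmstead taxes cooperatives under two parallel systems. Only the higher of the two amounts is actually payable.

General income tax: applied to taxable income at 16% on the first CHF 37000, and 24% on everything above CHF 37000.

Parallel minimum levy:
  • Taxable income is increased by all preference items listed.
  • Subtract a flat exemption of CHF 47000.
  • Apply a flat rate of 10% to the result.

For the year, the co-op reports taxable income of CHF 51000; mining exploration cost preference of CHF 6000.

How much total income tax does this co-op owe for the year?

CHF 9280

General income tax:
  CHF 37000 × 16% = CHF 5920
  CHF 14000 × 24% = CHF 3360
  → CHF 9280

Parallel minimum levy:
  Adjusted income: CHF 51000 + CHF 6000 = CHF 57000
  Less exemption CHF 47000 → base CHF 10000
  CHF 10000 × 10% = CHF 1000

CHF 9280 > CHF 1000, so the general income tax governs.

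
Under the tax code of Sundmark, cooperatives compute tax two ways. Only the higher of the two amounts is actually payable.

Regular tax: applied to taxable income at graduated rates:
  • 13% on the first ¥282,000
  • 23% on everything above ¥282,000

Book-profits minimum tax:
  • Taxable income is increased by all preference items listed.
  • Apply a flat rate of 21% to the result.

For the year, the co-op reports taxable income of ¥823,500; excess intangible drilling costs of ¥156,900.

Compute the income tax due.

¥205,884

Regular tax:
  ¥282,000 × 13% = ¥36,660
  ¥541,500 × 23% = ¥124,545
  → ¥161,205

Book-profits minimum tax:
  Adjusted income: ¥823,500 + ¥156,900 = ¥980,400
  ¥980,400 × 21% = ¥205,884

¥205,884 > ¥161,205, so the book-profits minimum tax is the binding amount.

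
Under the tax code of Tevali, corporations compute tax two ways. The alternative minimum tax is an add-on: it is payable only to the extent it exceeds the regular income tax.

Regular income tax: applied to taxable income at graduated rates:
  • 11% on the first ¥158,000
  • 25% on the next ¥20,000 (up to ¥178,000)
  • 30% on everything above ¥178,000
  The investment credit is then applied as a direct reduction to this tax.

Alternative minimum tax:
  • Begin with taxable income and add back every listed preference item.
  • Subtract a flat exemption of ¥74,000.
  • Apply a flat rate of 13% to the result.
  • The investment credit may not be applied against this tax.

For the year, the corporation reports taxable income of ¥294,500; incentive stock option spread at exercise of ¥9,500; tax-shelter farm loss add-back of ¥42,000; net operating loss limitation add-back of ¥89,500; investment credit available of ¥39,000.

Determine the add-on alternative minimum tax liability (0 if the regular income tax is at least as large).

Regular income tax:
  ¥158,000 × 11% = ¥17,380
  ¥20,000 × 25% = ¥5,000
  ¥116,500 × 30% = ¥34,950
  → ¥57,330
  Less investment credit ¥39,000 → ¥18,330

Alternative minimum tax:
  Adjusted income: ¥294,500 + ¥9,500 + ¥42,000 + ¥89,500 = ¥435,500
  Less exemption ¥74,000 → base ¥361,500
  ¥361,500 × 13% = ¥46,995

Excess of alternative minimum tax over regular income tax: ¥46,995 − ¥18,330 = ¥28,665.

¥28,665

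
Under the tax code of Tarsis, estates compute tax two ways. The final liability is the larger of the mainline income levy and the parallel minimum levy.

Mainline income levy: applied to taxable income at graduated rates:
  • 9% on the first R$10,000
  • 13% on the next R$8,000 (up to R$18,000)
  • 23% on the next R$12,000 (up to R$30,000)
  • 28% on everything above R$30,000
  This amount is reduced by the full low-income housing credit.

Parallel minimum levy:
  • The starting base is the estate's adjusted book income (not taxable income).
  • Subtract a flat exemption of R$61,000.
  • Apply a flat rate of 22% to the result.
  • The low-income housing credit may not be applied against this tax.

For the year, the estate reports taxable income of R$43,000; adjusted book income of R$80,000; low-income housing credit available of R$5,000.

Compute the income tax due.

R$4,180

Parallel minimum levy:
  Base (adjusted book income): R$80,000
  Less exemption R$61,000 → base R$19,000
  R$19,000 × 22% = R$4,180

Mainline income levy:
  R$10,000 × 9% = R$900
  R$8,000 × 13% = R$1,040
  R$12,000 × 23% = R$2,760
  R$13,000 × 28% = R$3,640
  → R$8,340
  Less low-income housing credit R$5,000 → R$3,340

R$4,180 > R$3,340, so the parallel minimum levy is the binding amount.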